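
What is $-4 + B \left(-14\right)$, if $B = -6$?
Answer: $80$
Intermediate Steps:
$-4 + B \left(-14\right) = -4 - -84 = -4 + 84 = 80$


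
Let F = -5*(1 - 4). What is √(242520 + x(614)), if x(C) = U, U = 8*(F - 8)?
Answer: 4*√15161 ≈ 492.52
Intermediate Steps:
F = 15 (F = -5*(-3) = 15)
U = 56 (U = 8*(15 - 8) = 8*7 = 56)
x(C) = 56
√(242520 + x(614)) = √(242520 + 56) = √242576 = 4*√15161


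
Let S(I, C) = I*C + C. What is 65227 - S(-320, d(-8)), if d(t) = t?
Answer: 62675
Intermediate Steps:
S(I, C) = C + C*I (S(I, C) = C*I + C = C + C*I)
65227 - S(-320, d(-8)) = 65227 - (-8)*(1 - 320) = 65227 - (-8)*(-319) = 65227 - 1*2552 = 65227 - 2552 = 62675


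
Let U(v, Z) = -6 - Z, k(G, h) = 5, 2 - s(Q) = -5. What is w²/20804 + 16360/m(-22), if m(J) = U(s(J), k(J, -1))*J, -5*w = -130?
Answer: 42564629/629321 ≈ 67.636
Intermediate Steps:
w = 26 (w = -⅕*(-130) = 26)
s(Q) = 7 (s(Q) = 2 - 1*(-5) = 2 + 5 = 7)
m(J) = -11*J (m(J) = (-6 - 1*5)*J = (-6 - 5)*J = -11*J)
w²/20804 + 16360/m(-22) = 26²/20804 + 16360/((-11*(-22))) = 676*(1/20804) + 16360/242 = 169/5201 + 16360*(1/242) = 169/5201 + 8180/121 = 42564629/629321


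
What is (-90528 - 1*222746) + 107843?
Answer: -205431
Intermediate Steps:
(-90528 - 1*222746) + 107843 = (-90528 - 222746) + 107843 = -313274 + 107843 = -205431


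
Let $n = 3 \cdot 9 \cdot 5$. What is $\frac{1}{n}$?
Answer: $\frac{1}{135} \approx 0.0074074$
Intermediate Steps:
$n = 135$ ($n = 27 \cdot 5 = 135$)
$\frac{1}{n} = \frac{1}{135}$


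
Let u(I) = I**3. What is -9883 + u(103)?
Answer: 1082844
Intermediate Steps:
-9883 + u(103) = -9883 + 103**3 = -9883 + 1092727 = 1082844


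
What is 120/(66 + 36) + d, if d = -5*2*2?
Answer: -320/17 ≈ -18.824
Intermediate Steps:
d = -20 (d = -10*2 = -20)
120/(66 + 36) + d = 120/(66 + 36) - 20 = 120/102 - 20 = 120*(1/102) - 20 = 20/17 - 20 = -320/17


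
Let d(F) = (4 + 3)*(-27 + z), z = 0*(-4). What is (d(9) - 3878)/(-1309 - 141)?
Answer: 4067/1450 ≈ 2.8048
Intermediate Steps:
z = 0
d(F) = -189 (d(F) = (4 + 3)*(-27 + 0) = 7*(-27) = -189)
(d(9) - 3878)/(-1309 - 141) = (-189 - 3878)/(-1309 - 141) = -4067/(-1450) = -4067*(-1/1450) = 4067/1450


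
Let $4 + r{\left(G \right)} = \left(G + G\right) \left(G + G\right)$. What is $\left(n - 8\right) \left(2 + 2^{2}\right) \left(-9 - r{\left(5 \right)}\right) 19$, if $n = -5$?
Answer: $155610$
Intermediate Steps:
$r{\left(G \right)} = -4 + 4 G^{2}$ ($r{\left(G \right)} = -4 + \left(G + G\right) \left(G + G\right) = -4 + 2 G 2 G = -4 + 4 G^{2}$)
$\left(n - 8\right) \left(2 + 2^{2}\right) \left(-9 - r{\left(5 \right)}\right) 19 = \left(-5 - 8\right) \left(2 + 2^{2}\right) \left(-9 - \left(-4 + 4 \cdot 5^{2}\right)\right) 19 = - 13 \left(2 + 4\right) \left(-9 - \left(-4 + 4 \cdot 25\right)\right) 19 = \left(-13\right) 6 \left(-9 - \left(-4 + 100\right)\right) 19 = - 78 \left(-9 - 96\right) 19 = \left(-78\right) \left(-105\right) 19 = 8190 \cdot 19 = 155610$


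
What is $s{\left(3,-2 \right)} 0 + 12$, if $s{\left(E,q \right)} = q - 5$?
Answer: $12$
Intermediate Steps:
$s{\left(E,q \right)} = -5 + q$
$s{\left(3,-2 \right)} 0 + 12 = \left(-5 - 2\right) 0 + 12 = \left(-7\right) 0 + 12 = 0 + 12 = 12$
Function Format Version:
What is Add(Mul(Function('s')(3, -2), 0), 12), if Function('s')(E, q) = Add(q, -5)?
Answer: 12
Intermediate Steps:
Function('s')(E, q) = Add(-5, q)
Add(Mul(Function('s')(3, -2), 0), 12) = Add(Mul(Add(-5, -2), 0), 12) = Add(Mul(-7, 0), 12) = Add(0, 12) = 12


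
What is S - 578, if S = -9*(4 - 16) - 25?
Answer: -495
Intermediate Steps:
S = 83 (S = -9*(-12) - 25 = 108 - 25 = 83)
S - 578 = 83 - 578 = -495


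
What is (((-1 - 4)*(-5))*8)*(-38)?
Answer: -7600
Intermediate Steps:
(((-1 - 4)*(-5))*8)*(-38) = (-5*(-5)*8)*(-38) = (25*8)*(-38) = 200*(-38) = -7600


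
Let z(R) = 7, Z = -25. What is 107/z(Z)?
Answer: 107/7 ≈ 15.286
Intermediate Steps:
107/z(Z) = 107/7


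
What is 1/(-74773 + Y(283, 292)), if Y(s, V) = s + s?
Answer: -1/74207 ≈ -1.3476e-5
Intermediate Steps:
Y(s, V) = 2*s
1/(-74773 + Y(283, 292)) = 1/(-74773 + 2*283) = 1/(-74773 + 566) = 1/(-74207) = -1/74207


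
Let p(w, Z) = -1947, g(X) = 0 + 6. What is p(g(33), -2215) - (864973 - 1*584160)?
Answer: -282760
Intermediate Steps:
g(X) = 6
p(g(33), -2215) - (864973 - 1*584160) = -1947 - (864973 - 1*584160) = -1947 - (864973 - 584160) = -1947 - 1*280813 = -1947 - 280813 = -282760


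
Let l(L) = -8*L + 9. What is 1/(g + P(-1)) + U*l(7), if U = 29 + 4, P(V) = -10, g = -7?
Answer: -26368/17 ≈ -1551.1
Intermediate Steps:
U = 33
l(L) = 9 - 8*L
1/(g + P(-1)) + U*l(7) = 1/(-7 - 10) + 33*(9 - 8*7) = 1/(-17) + 33*(9 - 56) = -1/17 + 33*(-47) = -1/17 - 1551 = -26368/17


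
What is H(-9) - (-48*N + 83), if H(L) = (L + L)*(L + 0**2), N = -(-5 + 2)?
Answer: 223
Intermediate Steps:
N = 3 (N = -1*(-3) = 3)
H(L) = 2*L**2 (H(L) = (2*L)*(L + 0) = (2*L)*L = 2*L**2)
H(-9) - (-48*N + 83) = 2*(-9)**2 - (-48*3 + 83) = 2*81 - (-144 + 83) = 162 - 1*(-61) = 162 + 61 = 223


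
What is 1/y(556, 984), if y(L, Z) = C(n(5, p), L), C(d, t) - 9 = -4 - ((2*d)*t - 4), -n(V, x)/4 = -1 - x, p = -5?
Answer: 1/17801 ≈ 5.6177e-5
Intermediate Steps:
n(V, x) = 4 + 4*x (n(V, x) = -4*(-1 - x) = 4 + 4*x)
C(d, t) = 9 - 2*d*t (C(d, t) = 9 + (-4 - ((2*d)*t - 4)) = 9 + (-4 - (2*d*t - 4)) = 9 + (-4 - (-4 + 2*d*t)) = 9 + (-4 + (4 - 2*d*t)) = 9 - 2*d*t)
y(L, Z) = 9 + 32*L (y(L, Z) = 9 - 2*(4 + 4*(-5))*L = 9 - 2*(4 - 20)*L = 9 - 2*(-16)*L = 9 + 32*L)
1/y(556, 984) = 1/(9 + 32*556) = 1/(9 + 17792) = 1/17801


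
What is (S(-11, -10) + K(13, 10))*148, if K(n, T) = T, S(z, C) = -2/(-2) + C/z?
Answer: 19388/11 ≈ 1762.5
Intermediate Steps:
S(z, C) = 1 + C/z (S(z, C) = -2*(-1/2) + C/z = 1 + C/z)
(S(-11, -10) + K(13, 10))*148 = ((-10 - 11)/(-11) + 10)*148 = (-1/11*(-21) + 10)*148 = (21/11 + 10)*148 = (131/11)*148 = 19388/11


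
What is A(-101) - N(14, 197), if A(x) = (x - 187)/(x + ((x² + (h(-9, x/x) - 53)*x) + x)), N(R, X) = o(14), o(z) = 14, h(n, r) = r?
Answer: -213802/15251 ≈ -14.019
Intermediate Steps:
N(R, X) = 14
A(x) = (-187 + x)/(x² - 50*x) (A(x) = (x - 187)/(x + ((x² + (x/x - 53)*x) + x)) = (-187 + x)/(x + ((x² + (1 - 53)*x) + x)) = (-187 + x)/(x + ((x² - 52*x) + x)) = (-187 + x)/(x + (x² - 51*x)) = (-187 + x)/(x² - 50*x))
A(-101) - N(14, 197) = (-187 - 101)/((-101)*(-50 - 101)) - 1*14 = -1/101*(-288)/(-151) - 14 = -1/101*(-1/151)*(-288) - 14 = -288/15251 - 14 = -213802/15251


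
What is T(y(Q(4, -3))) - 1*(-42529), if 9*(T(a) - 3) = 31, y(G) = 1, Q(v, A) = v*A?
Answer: 382819/9 ≈ 42535.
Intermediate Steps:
Q(v, A) = A*v
T(a) = 58/9 (T(a) = 3 + (1/9)*31 = 3 + 31/9 = 58/9)
T(y(Q(4, -3))) - 1*(-42529) = 58/9 - 1*(-42529) = 58/9 + 42529 = 382819/9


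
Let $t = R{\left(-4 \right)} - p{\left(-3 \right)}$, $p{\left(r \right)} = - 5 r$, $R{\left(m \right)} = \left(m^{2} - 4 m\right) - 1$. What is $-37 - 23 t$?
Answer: $-405$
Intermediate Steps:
$R{\left(m \right)} = -1 + m^{2} - 4 m$
$t = 16$ ($t = \left(-1 + \left(-4\right)^{2} - -16\right) - \left(-5\right) \left(-3\right) = \left(-1 + 16 + 16\right) - 15 = 31 - 15 = 16$)
$-37 - 23 t = -37 - 368 = -405$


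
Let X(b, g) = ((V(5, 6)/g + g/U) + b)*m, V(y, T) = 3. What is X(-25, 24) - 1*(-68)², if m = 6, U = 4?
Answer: -18949/4 ≈ -4737.3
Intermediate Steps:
X(b, g) = 6*b + 18/g + 3*g/2 (X(b, g) = ((3/g + g/4) + b)*6 = (b + 3/g + g/4)*6 = 6*b + 18/g + 3*g/2)
X(-25, 24) - 1*(-68)² = (6*(-25) + 18/24 + (3/2)*24) - 1*(-68)² = (-150 + 18*(1/24) + 36) - 1*4624 = (-150 + ¾ + 36) - 4624 = -453/4 - 4624 = -18949/4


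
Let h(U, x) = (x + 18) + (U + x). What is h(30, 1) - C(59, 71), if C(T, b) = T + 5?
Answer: -14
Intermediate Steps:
C(T, b) = 5 + T
h(U, x) = 18 + U + 2*x (h(U, x) = (18 + x) + (U + x) = 18 + U + 2*x)
h(30, 1) - C(59, 71) = (18 + 30 + 2*1) - (5 + 59) = (18 + 30 + 2) - 1*64 = 50 - 64 = -14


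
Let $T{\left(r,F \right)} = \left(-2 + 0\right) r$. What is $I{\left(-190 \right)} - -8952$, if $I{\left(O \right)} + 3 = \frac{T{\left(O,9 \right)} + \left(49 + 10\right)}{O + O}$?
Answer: $\frac{3400181}{380} \approx 8947.8$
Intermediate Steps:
$T{\left(r,F \right)} = - 2 r$
$I{\left(O \right)} = -3 + \frac{59 - 2 O}{2 O}$ ($I{\left(O \right)} = -3 + \frac{- 2 O + \left(49 + 10\right)}{O + O} = -3 + \frac{- 2 O + 59}{2 O} = -3 + \left(59 - 2 O\right) \frac{1}{2 O} = -3 + \frac{59 - 2 O}{2 O}$)
$I{\left(-190 \right)} - -8952 = \left(-4 + \frac{59}{2 \left(-190\right)}\right) - -8952 = \left(-4 + \frac{59}{2} \left(- \frac{1}{190}\right)\right) + 8952 = \left(-4 - \frac{59}{380}\right) + 8952 = - \frac{1579}{380} + 8952 = \frac{3400181}{380}$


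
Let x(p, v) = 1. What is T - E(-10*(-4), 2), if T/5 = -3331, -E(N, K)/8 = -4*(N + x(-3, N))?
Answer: -17967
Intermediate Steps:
E(N, K) = 32 + 32*N (E(N, K) = -(-32)*(N + 1) = -(-32)*(1 + N) = -8*(-4 - 4*N) = 32 + 32*N)
T = -16655 (T = 5*(-3331) = -16655)
T - E(-10*(-4), 2) = -16655 - (32 + 32*(-10*(-4))) = -16655 - (32 + 32*40) = -16655 - (32 + 1280) = -16655 - 1*1312 = -16655 - 1312 = -17967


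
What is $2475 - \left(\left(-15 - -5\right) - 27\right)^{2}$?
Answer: $1106$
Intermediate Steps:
$2475 - \left(\left(-15 - -5\right) - 27\right)^{2} = 2475 - \left(\left(-15 + 5\right) - 27\right)^{2} = 2475 - \left(-10 - 27\right)^{2} = 2475 - \left(-37\right)^{2} = 2475 - 1369 = 1106$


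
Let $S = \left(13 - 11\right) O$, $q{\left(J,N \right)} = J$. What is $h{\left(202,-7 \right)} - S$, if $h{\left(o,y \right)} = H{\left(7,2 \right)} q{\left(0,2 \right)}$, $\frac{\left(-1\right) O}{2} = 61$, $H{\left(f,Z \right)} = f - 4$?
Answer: $244$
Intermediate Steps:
$H{\left(f,Z \right)} = -4 + f$
$O = -122$ ($O = \left(-2\right) 61 = -122$)
$S = -244$ ($S = \left(13 - 11\right) \left(-122\right) = 2 \left(-122\right) = -244$)
$h{\left(o,y \right)} = 0$ ($h{\left(o,y \right)} = \left(-4 + 7\right) 0 = 3 \cdot 0 = 0$)
$h{\left(202,-7 \right)} - S = 0 - -244 = 0 + 244 = 244$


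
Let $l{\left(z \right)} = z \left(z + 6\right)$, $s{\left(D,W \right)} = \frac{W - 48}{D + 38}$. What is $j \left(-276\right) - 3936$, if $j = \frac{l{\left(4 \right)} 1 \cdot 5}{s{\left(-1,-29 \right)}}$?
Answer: $\frac{1739328}{77} \approx 22589.0$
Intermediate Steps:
$s{\left(D,W \right)} = \frac{-48 + W}{38 + D}$
$l{\left(z \right)} = z \left(6 + z\right)$
$j = - \frac{7400}{77}$ ($j = \frac{4 \left(6 + 4\right) 1 \cdot 5}{\frac{1}{38 - 1} \left(-48 - 29\right)} = \frac{4 \cdot 10 \cdot 1 \cdot 5}{\frac{1}{37} \left(-77\right)} = \frac{40 \cdot 1 \cdot 5}{\frac{1}{37} \left(-77\right)} = \frac{40 \cdot 5}{- \frac{77}{37}} = 200 \left(- \frac{37}{77}\right) = - \frac{7400}{77} \approx -96.104$)
$j \left(-276\right) - 3936 = \left(- \frac{7400}{77}\right) \left(-276\right) - 3936 = \frac{2042400}{77} - 3936 = \frac{1739328}{77}$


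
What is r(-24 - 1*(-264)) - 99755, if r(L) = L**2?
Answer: -42155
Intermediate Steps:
r(-24 - 1*(-264)) - 99755 = (-24 - 1*(-264))**2 - 99755 = (-24 + 264)**2 - 99755 = 240**2 - 99755 = 57600 - 99755 = -42155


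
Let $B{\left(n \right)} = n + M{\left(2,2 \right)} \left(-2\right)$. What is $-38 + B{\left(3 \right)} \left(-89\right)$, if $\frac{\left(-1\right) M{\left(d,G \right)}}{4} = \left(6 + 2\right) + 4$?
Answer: $-8849$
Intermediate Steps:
$M{\left(d,G \right)} = -48$ ($M{\left(d,G \right)} = - 4 \left(\left(6 + 2\right) + 4\right) = - 4 \left(8 + 4\right) = \left(-4\right) 12 = -48$)
$B{\left(n \right)} = 96 + n$ ($B{\left(n \right)} = n - -96 = n + 96 = 96 + n$)
$-38 + B{\left(3 \right)} \left(-89\right) = -38 + \left(96 + 3\right) \left(-89\right) = -38 + 99 \left(-89\right) = -38 - 8811 = -8849$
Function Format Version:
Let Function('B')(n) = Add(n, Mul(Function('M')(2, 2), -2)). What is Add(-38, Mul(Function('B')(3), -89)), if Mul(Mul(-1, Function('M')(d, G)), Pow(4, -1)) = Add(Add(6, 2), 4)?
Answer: -8849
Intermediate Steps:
Function('M')(d, G) = -48 (Function('M')(d, G) = Mul(-4, Add(Add(6, 2), 4)) = Mul(-4, Add(8, 4)) = Mul(-4, 12) = -48)
Function('B')(n) = Add(96, n) (Function('B')(n) = Add(n, Mul(-48, -2)) = Add(n, 96) = Add(96, n))
Add(-38, Mul(Function('B')(3), -89)) = Add(-38, Mul(Add(96, 3), -89)) = Add(-38, Mul(99, -89)) = Add(-38, -8811) = -8849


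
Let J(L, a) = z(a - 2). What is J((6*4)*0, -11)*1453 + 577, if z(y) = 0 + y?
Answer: -18312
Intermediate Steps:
z(y) = y
J(L, a) = -2 + a (J(L, a) = a - 2 = -2 + a)
J((6*4)*0, -11)*1453 + 577 = (-2 - 11)*1453 + 577 = -13*1453 + 577 = -18889 + 577 = -18312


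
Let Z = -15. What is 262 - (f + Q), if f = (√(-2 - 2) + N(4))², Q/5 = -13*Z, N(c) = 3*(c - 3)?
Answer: -718 - 12*I ≈ -718.0 - 12.0*I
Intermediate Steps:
N(c) = -9 + 3*c (N(c) = 3*(-3 + c) = -9 + 3*c)
Q = 975 (Q = 5*(-13*(-15)) = 5*195 = 975)
f = (3 + 2*I)² (f = (√(-2 - 2) + (-9 + 3*4))² = (√(-4) + (-9 + 12))² = (2*I + 3)² = (3 + 2*I)² ≈ 5.0 + 12.0*I)
262 - (f + Q) = 262 - ((5 + 12*I) + 975) = 262 - (980 + 12*I) = 262 + (-980 - 12*I) = -718 - 12*I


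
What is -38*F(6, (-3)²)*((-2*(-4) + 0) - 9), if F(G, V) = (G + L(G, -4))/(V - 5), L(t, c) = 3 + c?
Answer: 95/2 ≈ 47.500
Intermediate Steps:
F(G, V) = (-1 + G)/(-5 + V) (F(G, V) = (G + (3 - 4))/(V - 5) = (G - 1)/(-5 + V) = (-1 + G)/(-5 + V))
-38*F(6, (-3)²)*((-2*(-4) + 0) - 9) = -38*(-1 + 6)/(-5 + (-3)²)*((-2*(-4) + 0) - 9) = -38*5/(-5 + 9)*((8 + 0) - 9) = -38*5/4*(8 - 9) = -38*(¼)*5*(-1) = -95*(-1)/2 = -38*(-5/4) = 95/2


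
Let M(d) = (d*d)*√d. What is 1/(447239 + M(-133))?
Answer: 447239/241638519014 - 17689*I*√133/241638519014 ≈ 1.8509e-6 - 8.4423e-7*I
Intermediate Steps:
M(d) = d^(5/2) (M(d) = d²*√d = d^(5/2))
1/(447239 + M(-133)) = 1/(447239 + (-133)^(5/2)) = 1/(447239 + 17689*I*√133)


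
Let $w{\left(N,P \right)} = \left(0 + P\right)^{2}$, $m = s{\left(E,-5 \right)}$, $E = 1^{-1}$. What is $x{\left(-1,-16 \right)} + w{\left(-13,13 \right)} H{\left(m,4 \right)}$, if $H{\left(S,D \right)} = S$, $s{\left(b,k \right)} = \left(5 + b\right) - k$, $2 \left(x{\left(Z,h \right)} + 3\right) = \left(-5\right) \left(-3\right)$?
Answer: $\frac{3727}{2} \approx 1863.5$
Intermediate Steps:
$x{\left(Z,h \right)} = \frac{9}{2}$ ($x{\left(Z,h \right)} = -3 + \frac{\left(-5\right) \left(-3\right)}{2} = -3 + \frac{1}{2} \cdot 15 = -3 + \frac{15}{2} = \frac{9}{2}$)
$E = 1$
$s{\left(b,k \right)} = 5 + b - k$
$m = 11$ ($m = 5 + 1 - -5 = 5 + 1 + 5 = 11$)
$w{\left(N,P \right)} = P^{2}$
$x{\left(-1,-16 \right)} + w{\left(-13,13 \right)} H{\left(m,4 \right)} = \frac{9}{2} + 13^{2} \cdot 11 = \frac{9}{2} + 169 \cdot 11 = \frac{9}{2} + 1859 = \frac{3727}{2}$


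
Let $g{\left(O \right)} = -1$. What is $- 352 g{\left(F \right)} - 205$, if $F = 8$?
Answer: $147$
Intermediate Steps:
$- 352 g{\left(F \right)} - 205 = \left(-352\right) \left(-1\right) - 205 = 352 - 205 = 147$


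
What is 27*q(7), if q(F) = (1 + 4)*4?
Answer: 540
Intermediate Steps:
q(F) = 20 (q(F) = 5*4 = 20)
27*q(7) = 27*20 = 540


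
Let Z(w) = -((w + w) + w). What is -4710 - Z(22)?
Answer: -4644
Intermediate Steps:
Z(w) = -3*w (Z(w) = -(2*w + w) = -3*w)
-4710 - Z(22) = -4710 - (-3)*22 = -4710 - 1*(-66) = -4710 + 66 = -4644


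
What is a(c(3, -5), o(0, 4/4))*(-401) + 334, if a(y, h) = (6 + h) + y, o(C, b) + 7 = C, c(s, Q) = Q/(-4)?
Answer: 935/4 ≈ 233.75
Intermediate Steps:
c(s, Q) = -Q/4 (c(s, Q) = Q*(-¼) = -Q/4)
o(C, b) = -7 + C
a(y, h) = 6 + h + y
a(c(3, -5), o(0, 4/4))*(-401) + 334 = (6 + (-7 + 0) - ¼*(-5))*(-401) + 334 = (6 - 7 + 5/4)*(-401) + 334 = (¼)*(-401) + 334 = -401/4 + 334 = 935/4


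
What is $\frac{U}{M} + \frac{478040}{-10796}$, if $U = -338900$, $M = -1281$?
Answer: $\frac{761598790}{3457419} \approx 220.28$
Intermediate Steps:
$\frac{U}{M} + \frac{478040}{-10796} = - \frac{338900}{-1281} + \frac{478040}{-10796} = \left(-338900\right) \left(- \frac{1}{1281}\right) + 478040 \left(- \frac{1}{10796}\right) = \frac{338900}{1281} - \frac{119510}{2699} = \frac{761598790}{3457419}$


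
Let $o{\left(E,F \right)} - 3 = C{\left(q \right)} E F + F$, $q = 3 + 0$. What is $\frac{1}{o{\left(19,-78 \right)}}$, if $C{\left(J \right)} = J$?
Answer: $- \frac{1}{4521} \approx -0.00022119$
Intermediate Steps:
$q = 3$
$o{\left(E,F \right)} = 3 + F + 3 E F$ ($o{\left(E,F \right)} = 3 + \left(3 E F + F\right) = 3 + \left(F + 3 E F\right) = 3 + F + 3 E F$)
$\frac{1}{o{\left(19,-78 \right)}} = \frac{1}{3 - 78 + 3 \cdot 19 \left(-78\right)} = \frac{1}{3 - 78 - 4446} = \frac{1}{-4521} = - \frac{1}{4521}$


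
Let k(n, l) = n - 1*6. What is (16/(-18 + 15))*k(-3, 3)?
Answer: 48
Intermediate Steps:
k(n, l) = -6 + n (k(n, l) = n - 6 = -6 + n)
(16/(-18 + 15))*k(-3, 3) = (16/(-18 + 15))*(-6 - 3) = (16/(-3))*(-9) = (16*(-⅓))*(-9) = -16/3*(-9) = 48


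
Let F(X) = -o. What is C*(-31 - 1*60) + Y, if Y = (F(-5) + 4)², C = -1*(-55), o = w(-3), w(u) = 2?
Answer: -5001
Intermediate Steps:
o = 2
C = 55
F(X) = -2 (F(X) = -1*2 = -2)
Y = 4 (Y = (-2 + 4)² = 2² = 4)
C*(-31 - 1*60) + Y = 55*(-31 - 1*60) + 4 = 55*(-31 - 60) + 4 = 55*(-91) + 4 = -5005 + 4 = -5001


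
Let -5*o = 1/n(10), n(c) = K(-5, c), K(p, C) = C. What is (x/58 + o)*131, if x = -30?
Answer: -102049/1450 ≈ -70.379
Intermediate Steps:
n(c) = c
o = -1/50 (o = -⅕/10 = -⅕*⅒ = -1/50 ≈ -0.020000)
(x/58 + o)*131 = (-30/58 - 1/50)*131 = (-30*1/58 - 1/50)*131 = (-15/29 - 1/50)*131 = -779/1450*131 = -102049/1450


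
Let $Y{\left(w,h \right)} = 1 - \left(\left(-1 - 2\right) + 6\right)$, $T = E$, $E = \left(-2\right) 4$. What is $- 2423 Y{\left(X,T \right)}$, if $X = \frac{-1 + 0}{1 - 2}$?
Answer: $4846$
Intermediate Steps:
$E = -8$
$T = -8$
$X = 1$ ($X = - \frac{1}{-1} = \left(-1\right) \left(-1\right) = 1$)
$Y{\left(w,h \right)} = -2$ ($Y{\left(w,h \right)} = 1 - \left(-3 + 6\right) = 1 - 3 = -2$)
$- 2423 Y{\left(X,T \right)} = \left(-2423\right) \left(-2\right) = 4846$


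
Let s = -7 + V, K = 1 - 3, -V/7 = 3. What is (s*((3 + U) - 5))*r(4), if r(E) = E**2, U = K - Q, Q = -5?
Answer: -448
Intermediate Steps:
V = -21 (V = -7*3 = -21)
K = -2
U = 3 (U = -2 - 1*(-5) = -2 + 5 = 3)
s = -28 (s = -7 - 21 = -28)
(s*((3 + U) - 5))*r(4) = -28*((3 + 3) - 5)*4**2 = -28*(6 - 5)*16 = -28*1*16 = -28*16 = -448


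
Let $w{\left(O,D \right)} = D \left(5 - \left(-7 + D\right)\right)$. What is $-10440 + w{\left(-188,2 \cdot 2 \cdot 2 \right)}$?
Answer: $-10408$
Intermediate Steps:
$w{\left(O,D \right)} = D \left(12 - D\right)$
$-10440 + w{\left(-188,2 \cdot 2 \cdot 2 \right)} = -10440 + 2 \cdot 2 \cdot 2 \left(12 - 2 \cdot 2 \cdot 2\right) = -10440 + 4 \cdot 2 \left(12 - 4 \cdot 2\right) = -10440 + 8 \left(12 - 8\right) = -10440 + 8 \cdot 4 = -10440 + 32 = -10408$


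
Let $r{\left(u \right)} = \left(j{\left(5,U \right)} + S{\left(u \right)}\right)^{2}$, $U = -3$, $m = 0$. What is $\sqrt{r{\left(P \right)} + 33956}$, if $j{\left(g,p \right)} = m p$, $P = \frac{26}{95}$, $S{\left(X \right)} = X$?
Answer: $\frac{2 \sqrt{76613394}}{95} \approx 184.27$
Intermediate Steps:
$P = \frac{26}{95}$ ($P = 26 \cdot \frac{1}{95} = \frac{26}{95} \approx 0.27368$)
$j{\left(g,p \right)} = 0$ ($j{\left(g,p \right)} = 0 p = 0$)
$r{\left(u \right)} = u^{2}$ ($r{\left(u \right)} = \left(0 + u\right)^{2} = u^{2}$)
$\sqrt{r{\left(P \right)} + 33956} = \sqrt{\left(\frac{26}{95}\right)^{2} + 33956} = \sqrt{\frac{676}{9025} + 33956} = \sqrt{\frac{306453576}{9025}} = \frac{2 \sqrt{76613394}}{95}$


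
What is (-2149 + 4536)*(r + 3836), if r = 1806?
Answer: 13467454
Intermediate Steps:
(-2149 + 4536)*(r + 3836) = (-2149 + 4536)*(1806 + 3836) = 2387*5642 = 13467454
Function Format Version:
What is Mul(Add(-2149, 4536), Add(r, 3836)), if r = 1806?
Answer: 13467454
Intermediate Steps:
Mul(Add(-2149, 4536), Add(r, 3836)) = Mul(Add(-2149, 4536), Add(1806, 3836)) = Mul(2387, 5642) = 13467454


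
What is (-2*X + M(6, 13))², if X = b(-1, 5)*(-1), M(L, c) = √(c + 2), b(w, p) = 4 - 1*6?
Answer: (4 - √15)² ≈ 0.016133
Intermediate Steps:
b(w, p) = -2 (b(w, p) = 4 - 6 = -2)
M(L, c) = √(2 + c)
X = 2 (X = -2*(-1) = 2)
(-2*X + M(6, 13))² = (-2*2 + √(2 + 13))² = (-4 + √15)²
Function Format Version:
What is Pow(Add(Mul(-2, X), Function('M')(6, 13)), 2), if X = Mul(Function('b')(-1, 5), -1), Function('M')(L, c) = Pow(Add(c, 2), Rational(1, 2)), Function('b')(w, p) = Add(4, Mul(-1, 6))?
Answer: Pow(Add(4, Mul(-1, Pow(15, Rational(1, 2)))), 2) ≈ 0.016133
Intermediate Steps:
Function('b')(w, p) = -2 (Function('b')(w, p) = Add(4, -6) = -2)
Function('M')(L, c) = Pow(Add(2, c), Rational(1, 2))
X = 2 (X = Mul(-2, -1) = 2)
Pow(Add(Mul(-2, X), Function('M')(6, 13)), 2) = Pow(Add(Mul(-2, 2), Pow(Add(2, 13), Rational(1, 2))), 2) = Pow(Add(-4, Pow(15, Rational(1, 2))), 2)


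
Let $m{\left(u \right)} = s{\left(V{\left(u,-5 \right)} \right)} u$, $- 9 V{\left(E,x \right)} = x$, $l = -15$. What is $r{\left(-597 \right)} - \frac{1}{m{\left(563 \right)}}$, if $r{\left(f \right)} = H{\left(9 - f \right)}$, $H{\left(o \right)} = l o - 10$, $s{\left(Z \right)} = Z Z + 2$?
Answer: $- \frac{958057181}{105281} \approx -9100.0$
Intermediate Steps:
$V{\left(E,x \right)} = - \frac{x}{9}$
$s{\left(Z \right)} = 2 + Z^{2}$ ($s{\left(Z \right)} = Z^{2} + 2 = 2 + Z^{2}$)
$H{\left(o \right)} = -10 - 15 o$ ($H{\left(o \right)} = - 15 o - 10 = -10 - 15 o$)
$r{\left(f \right)} = -145 + 15 f$ ($r{\left(f \right)} = -10 - 15 \left(9 - f\right) = -10 + \left(-135 + 15 f\right) = -145 + 15 f$)
$m{\left(u \right)} = \frac{187 u}{81}$ ($m{\left(u \right)} = \left(2 + \left(\left(- \frac{1}{9}\right) \left(-5\right)\right)^{2}\right) u = \left(2 + \left(\frac{5}{9}\right)^{2}\right) u = \left(2 + \frac{25}{81}\right) u = \frac{187 u}{81}$)
$r{\left(-597 \right)} - \frac{1}{m{\left(563 \right)}} = \left(-145 + 15 \left(-597\right)\right) - \frac{1}{\frac{187}{81} \cdot 563} = \left(-145 - 8955\right) - \frac{1}{\frac{105281}{81}} = -9100 - \frac{81}{105281} = - \frac{958057181}{105281}$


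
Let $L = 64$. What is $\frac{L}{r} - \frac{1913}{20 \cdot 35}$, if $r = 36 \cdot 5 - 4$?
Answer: $- \frac{18243}{7700} \approx -2.3692$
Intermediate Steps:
$r = 176$ ($r = 180 - 4 = 176$)
$\frac{L}{r} - \frac{1913}{20 \cdot 35} = \frac{64}{176} - \frac{1913}{20 \cdot 35} = 64 \cdot \frac{1}{176} - \frac{1913}{700} = \frac{4}{11} - \frac{1913}{700} = - \frac{18243}{7700}$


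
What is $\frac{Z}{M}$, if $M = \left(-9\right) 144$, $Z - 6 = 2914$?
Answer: $- \frac{365}{162} \approx -2.2531$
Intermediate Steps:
$Z = 2920$ ($Z = 6 + 2914 = 2920$)
$M = -1296$
$\frac{Z}{M} = \frac{2920}{-1296} = 2920 \left(- \frac{1}{1296}\right) = - \frac{365}{162}$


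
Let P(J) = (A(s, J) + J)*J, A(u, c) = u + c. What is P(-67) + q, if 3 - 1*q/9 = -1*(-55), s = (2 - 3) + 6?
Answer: 8175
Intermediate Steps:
s = 5 (s = -1 + 6 = 5)
A(u, c) = c + u
P(J) = J*(5 + 2*J) (P(J) = ((J + 5) + J)*J = ((5 + J) + J)*J = (5 + 2*J)*J = J*(5 + 2*J))
q = -468 (q = 27 - (-9)*(-55) = 27 - 9*55 = 27 - 495 = -468)
P(-67) + q = -67*(5 + 2*(-67)) - 468 = -67*(5 - 134) - 468 = -67*(-129) - 468 = 8643 - 468 = 8175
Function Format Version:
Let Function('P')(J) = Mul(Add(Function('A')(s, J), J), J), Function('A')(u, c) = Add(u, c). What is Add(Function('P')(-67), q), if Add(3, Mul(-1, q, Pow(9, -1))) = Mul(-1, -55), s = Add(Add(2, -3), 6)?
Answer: 8175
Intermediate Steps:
s = 5 (s = Add(-1, 6) = 5)
Function('A')(u, c) = Add(c, u)
Function('P')(J) = Mul(J, Add(5, Mul(2, J))) (Function('P')(J) = Mul(Add(Add(J, 5), J), J) = Mul(Add(Add(5, J), J), J) = Mul(Add(5, Mul(2, J)), J) = Mul(J, Add(5, Mul(2, J))))
q = -468 (q = Add(27, Mul(-9, Mul(-1, -55))) = Add(27, Mul(-9, 55)) = Add(27, -495) = -468)
Add(Function('P')(-67), q) = Add(Mul(-67, Add(5, Mul(2, -67))), -468) = Add(Mul(-67, Add(5, -134)), -468) = Add(Mul(-67, -129), -468) = Add(8643, -468) = 8175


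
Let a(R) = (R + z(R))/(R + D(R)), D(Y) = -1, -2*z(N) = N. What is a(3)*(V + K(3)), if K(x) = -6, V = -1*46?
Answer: -39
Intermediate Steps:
z(N) = -N/2
V = -46
a(R) = R/(2*(-1 + R)) (a(R) = (R - R/2)/(R - 1) = (R/2)/(-1 + R) = R/(2*(-1 + R)))
a(3)*(V + K(3)) = ((½)*3/(-1 + 3))*(-46 - 6) = ((½)*3/2)*(-52) = ((½)*3*(½))*(-52) = (¾)*(-52) = -39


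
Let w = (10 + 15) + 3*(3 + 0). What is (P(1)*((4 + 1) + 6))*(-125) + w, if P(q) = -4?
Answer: 5534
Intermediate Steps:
w = 34 (w = 25 + 3*3 = 25 + 9 = 34)
(P(1)*((4 + 1) + 6))*(-125) + w = -4*((4 + 1) + 6)*(-125) + 34 = -4*(5 + 6)*(-125) + 34 = -4*11*(-125) + 34 = -44*(-125) + 34 = 5500 + 34 = 5534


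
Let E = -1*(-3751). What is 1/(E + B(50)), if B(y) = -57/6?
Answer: 2/7483 ≈ 0.00026727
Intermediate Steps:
E = 3751
B(y) = -19/2 (B(y) = -57*⅙ = -19/2)
1/(E + B(50)) = 1/(3751 - 19/2) = 1/(7483/2) = 2/7483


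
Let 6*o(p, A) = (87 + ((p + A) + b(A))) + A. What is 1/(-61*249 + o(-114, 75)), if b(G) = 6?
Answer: -2/30335 ≈ -6.5930e-5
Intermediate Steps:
o(p, A) = 31/2 + A/3 + p/6 (o(p, A) = ((87 + ((p + A) + 6)) + A)/6 = ((87 + ((A + p) + 6)) + A)/6 = ((87 + (6 + A + p)) + A)/6 = ((93 + A + p) + A)/6 = (93 + p + 2*A)/6 = 31/2 + A/3 + p/6)
1/(-61*249 + o(-114, 75)) = 1/(-61*249 + (31/2 + (⅓)*75 + (⅙)*(-114))) = 1/(-15189 + (31/2 + 25 - 19)) = 1/(-15189 + 43/2) = 1/(-30335/2) = -2/30335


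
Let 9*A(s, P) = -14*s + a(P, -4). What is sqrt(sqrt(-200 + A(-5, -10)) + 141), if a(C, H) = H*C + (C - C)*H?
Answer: sqrt(1269 + 39*I*sqrt(10))/3 ≈ 11.888 + 0.57633*I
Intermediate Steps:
a(C, H) = C*H (a(C, H) = C*H + 0*H = C*H + 0 = C*H)
A(s, P) = -14*s/9 - 4*P/9 (A(s, P) = (-14*s + P*(-4))/9 = (-14*s - 4*P)/9 = -14*s/9 - 4*P/9)
sqrt(sqrt(-200 + A(-5, -10)) + 141) = sqrt(sqrt(-200 + (-14/9*(-5) - 4/9*(-10))) + 141) = sqrt(sqrt(-200 + (70/9 + 40/9)) + 141) = sqrt(sqrt(-200 + 110/9) + 141) = sqrt(sqrt(-1690/9) + 141) = sqrt(13*I*sqrt(10)/3 + 141) = sqrt(141 + 13*I*sqrt(10)/3)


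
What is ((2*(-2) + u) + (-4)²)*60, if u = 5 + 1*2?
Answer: 1140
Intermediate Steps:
u = 7 (u = 5 + 2 = 7)
((2*(-2) + u) + (-4)²)*60 = ((2*(-2) + 7) + (-4)²)*60 = ((-4 + 7) + 16)*60 = (3 + 16)*60 = 19*60 = 1140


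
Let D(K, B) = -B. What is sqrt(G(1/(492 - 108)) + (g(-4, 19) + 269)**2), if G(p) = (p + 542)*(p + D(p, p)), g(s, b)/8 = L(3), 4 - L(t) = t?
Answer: 277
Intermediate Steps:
L(t) = 4 - t
g(s, b) = 8 (g(s, b) = 8*(4 - 1*3) = 8*(4 - 3) = 8*1 = 8)
G(p) = 0 (G(p) = (p + 542)*(p - p) = (542 + p)*0 = 0)
sqrt(G(1/(492 - 108)) + (g(-4, 19) + 269)**2) = sqrt(0 + (8 + 269)**2) = sqrt(0 + 277**2) = sqrt(0 + 76729) = sqrt(76729) = 277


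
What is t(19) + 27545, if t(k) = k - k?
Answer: 27545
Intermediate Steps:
t(k) = 0
t(19) + 27545 = 0 + 27545 = 27545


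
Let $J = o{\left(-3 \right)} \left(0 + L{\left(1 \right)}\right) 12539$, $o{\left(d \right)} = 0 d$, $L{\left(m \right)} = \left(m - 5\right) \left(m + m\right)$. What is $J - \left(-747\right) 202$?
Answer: $150894$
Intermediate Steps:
$L{\left(m \right)} = 2 m \left(-5 + m\right)$ ($L{\left(m \right)} = \left(-5 + m\right) 2 m = 2 m \left(-5 + m\right)$)
$o{\left(d \right)} = 0$
$J = 0$ ($J = 0 \left(0 + 2 \cdot 1 \left(-5 + 1\right)\right) 12539 = 0 \left(0 + 2 \cdot 1 \left(-4\right)\right) 12539 = 0 \left(0 - 8\right) 12539 = 0 \left(-8\right) 12539 = 0 \cdot 12539 = 0$)
$J - \left(-747\right) 202 = 0 - \left(-747\right) 202 = 0 - -150894 = 0 + 150894 = 150894$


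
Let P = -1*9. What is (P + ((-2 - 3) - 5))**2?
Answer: 361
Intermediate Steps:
P = -9
(P + ((-2 - 3) - 5))**2 = (-9 + ((-2 - 3) - 5))**2 = (-9 + (-5 - 5))**2 = (-9 - 10)**2 = (-19)**2 = 361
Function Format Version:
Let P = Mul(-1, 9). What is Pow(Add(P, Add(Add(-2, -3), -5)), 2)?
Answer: 361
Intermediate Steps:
P = -9
Pow(Add(P, Add(Add(-2, -3), -5)), 2) = Pow(Add(-9, Add(Add(-2, -3), -5)), 2) = Pow(Add(-9, Add(-5, -5)), 2) = Pow(Add(-9, -10), 2) = Pow(-19, 2) = 361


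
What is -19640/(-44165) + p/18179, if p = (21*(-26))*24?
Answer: -6334360/22939301 ≈ -0.27614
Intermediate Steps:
p = -13104 (p = -546*24 = -13104)
-19640/(-44165) + p/18179 = -19640/(-44165) - 13104/18179 = -19640*(-1/44165) - 13104*1/18179 = 3928/8833 - 1872/2597 = -6334360/22939301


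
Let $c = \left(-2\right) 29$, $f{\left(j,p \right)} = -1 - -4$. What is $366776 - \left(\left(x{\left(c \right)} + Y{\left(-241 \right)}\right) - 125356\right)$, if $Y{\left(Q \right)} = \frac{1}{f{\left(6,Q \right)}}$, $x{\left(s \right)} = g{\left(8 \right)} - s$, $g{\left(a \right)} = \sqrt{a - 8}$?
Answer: $\frac{1476221}{3} \approx 4.9207 \cdot 10^{5}$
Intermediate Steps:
$f{\left(j,p \right)} = 3$ ($f{\left(j,p \right)} = -1 + 4 = 3$)
$g{\left(a \right)} = \sqrt{-8 + a}$
$c = -58$
$x{\left(s \right)} = - s$ ($x{\left(s \right)} = \sqrt{-8 + 8} - s = \sqrt{0} - s = 0 - s = - s$)
$Y{\left(Q \right)} = \frac{1}{3}$
$366776 - \left(\left(x{\left(c \right)} + Y{\left(-241 \right)}\right) - 125356\right) = 366776 - \left(\left(\left(-1\right) \left(-58\right) + \frac{1}{3}\right) - 125356\right) = 366776 - \left(\left(58 + \frac{1}{3}\right) - 125356\right) = 366776 - \left(\frac{175}{3} - 125356\right) = 366776 - - \frac{375893}{3} = 366776 + \frac{375893}{3} = \frac{1476221}{3}$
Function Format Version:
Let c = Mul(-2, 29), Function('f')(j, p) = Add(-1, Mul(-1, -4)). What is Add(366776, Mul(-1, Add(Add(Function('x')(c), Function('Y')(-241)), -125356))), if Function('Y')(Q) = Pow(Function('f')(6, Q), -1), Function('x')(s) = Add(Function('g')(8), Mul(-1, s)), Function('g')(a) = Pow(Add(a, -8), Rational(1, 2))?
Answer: Rational(1476221, 3) ≈ 4.9207e+5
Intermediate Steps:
Function('f')(j, p) = 3 (Function('f')(j, p) = Add(-1, 4) = 3)
Function('g')(a) = Pow(Add(-8, a), Rational(1, 2))
c = -58
Function('x')(s) = Mul(-1, s) (Function('x')(s) = Add(Pow(Add(-8, 8), Rational(1, 2)), Mul(-1, s)) = Add(Pow(0, Rational(1, 2)), Mul(-1, s)) = Add(0, Mul(-1, s)) = Mul(-1, s))
Function('Y')(Q) = Rational(1, 3) (Function('Y')(Q) = Pow(3, -1) = Rational(1, 3))
Add(366776, Mul(-1, Add(Add(Function('x')(c), Function('Y')(-241)), -125356))) = Add(366776, Mul(-1, Add(Add(Mul(-1, -58), Rational(1, 3)), -125356))) = Add(366776, Mul(-1, Add(Add(58, Rational(1, 3)), -125356))) = Add(366776, Mul(-1, Add(Rational(175, 3), -125356))) = Add(366776, Mul(-1, Rational(-375893, 3))) = Add(366776, Rational(375893, 3)) = Rational(1476221, 3)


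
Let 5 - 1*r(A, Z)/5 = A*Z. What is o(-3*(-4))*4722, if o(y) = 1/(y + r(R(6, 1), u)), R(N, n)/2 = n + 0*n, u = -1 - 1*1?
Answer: 1574/19 ≈ 82.842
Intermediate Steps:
u = -2 (u = -1 - 1 = -2)
R(N, n) = 2*n (R(N, n) = 2*(n + 0*n) = 2*(n + 0) = 2*n)
r(A, Z) = 25 - 5*A*Z
o(y) = 1/(45 + y) (o(y) = 1/(y + (25 - 5*2*1*(-2))) = 1/(y + (25 - 5*2*(-2))) = 1/(y + (25 + 20)) = 1/(y + 45) = 1/(45 + y))
o(-3*(-4))*4722 = 4722/(45 - 3*(-4)) = 4722/(45 + 12) = 4722/57 = (1/57)*4722 = 1574/19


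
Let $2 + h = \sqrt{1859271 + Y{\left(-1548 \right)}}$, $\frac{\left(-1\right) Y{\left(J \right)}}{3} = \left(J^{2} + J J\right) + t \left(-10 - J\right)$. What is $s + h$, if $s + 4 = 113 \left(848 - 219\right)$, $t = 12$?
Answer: $71071 + i \sqrt{12573921} \approx 71071.0 + 3546.0 i$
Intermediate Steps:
$s = 71073$ ($s = -4 + 113 \left(848 - 219\right) = -4 + 113 \cdot 629 = -4 + 71077 = 71073$)
$Y{\left(J \right)} = 360 - 6 J^{2} + 36 J$ ($Y{\left(J \right)} = - 3 \left(\left(J^{2} + J J\right) + 12 \left(-10 - J\right)\right) = - 3 \left(\left(J^{2} + J^{2}\right) - \left(120 + 12 J\right)\right) = - 3 \left(2 J^{2} - \left(120 + 12 J\right)\right) = - 3 \left(-120 - 12 J + 2 J^{2}\right) = 360 - 6 J^{2} + 36 J$)
$h = -2 + i \sqrt{12573921}$ ($h = -2 + \sqrt{1859271 + \left(360 - 6 \left(-1548\right)^{2} + 36 \left(-1548\right)\right)} = -2 + \sqrt{1859271 - 14433192} = -2 + \sqrt{-12573921} = -2 + i \sqrt{12573921} \approx -2.0 + 3546.0 i$)
$s + h = 71073 - \left(2 - i \sqrt{12573921}\right) = 71071 + i \sqrt{12573921}$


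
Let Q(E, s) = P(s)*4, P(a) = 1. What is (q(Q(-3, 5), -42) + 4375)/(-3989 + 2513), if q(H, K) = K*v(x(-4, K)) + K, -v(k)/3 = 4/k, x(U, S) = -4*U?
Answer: -8729/2952 ≈ -2.9570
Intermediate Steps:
v(k) = -12/k
Q(E, s) = 4 (Q(E, s) = 1*4 = 4)
q(H, K) = K/4 (q(H, K) = K*(-12/((-4*(-4)))) + K = K*(-12/16) + K = K*(-12*1/16) + K = K*(-3/4) + K = -3*K/4 + K = K/4)
(q(Q(-3, 5), -42) + 4375)/(-3989 + 2513) = ((1/4)*(-42) + 4375)/(-3989 + 2513) = (-21/2 + 4375)/(-1476) = (8729/2)*(-1/1476) = -8729/2952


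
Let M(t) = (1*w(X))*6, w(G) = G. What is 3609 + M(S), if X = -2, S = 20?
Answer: 3597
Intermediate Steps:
M(t) = -12 (M(t) = (1*(-2))*6 = -2*6 = -12)
3609 + M(S) = 3609 - 12 = 3597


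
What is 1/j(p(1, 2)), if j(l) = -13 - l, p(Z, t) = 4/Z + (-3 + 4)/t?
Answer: -2/35 ≈ -0.057143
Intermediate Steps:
p(Z, t) = 1/t + 4/Z (p(Z, t) = 4/Z + 1/t = 1/t + 4/Z)
1/j(p(1, 2)) = 1/(-13 - (1/2 + 4/1)) = 1/(-13 - (½ + 4*1)) = 1/(-13 - (½ + 4)) = 1/(-13 - 1*9/2) = 1/(-13 - 9/2) = 1/(-35/2) = -2/35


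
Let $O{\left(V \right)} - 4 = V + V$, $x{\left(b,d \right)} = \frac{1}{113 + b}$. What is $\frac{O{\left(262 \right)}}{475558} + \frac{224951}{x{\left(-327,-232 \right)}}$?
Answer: $- \frac{11446565499142}{237779} \approx -4.814 \cdot 10^{7}$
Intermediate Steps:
$O{\left(V \right)} = 4 + 2 V$ ($O{\left(V \right)} = 4 + \left(V + V\right) = 4 + 2 V$)
$\frac{O{\left(262 \right)}}{475558} + \frac{224951}{x{\left(-327,-232 \right)}} = \frac{4 + 2 \cdot 262}{475558} + \frac{224951}{\frac{1}{113 - 327}} = \left(4 + 524\right) \frac{1}{475558} + \frac{224951}{\frac{1}{-214}} = 528 \cdot \frac{1}{475558} + \frac{224951}{- \frac{1}{214}} = \frac{264}{237779} + 224951 \left(-214\right) = \frac{264}{237779} - 48139514 = - \frac{11446565499142}{237779}$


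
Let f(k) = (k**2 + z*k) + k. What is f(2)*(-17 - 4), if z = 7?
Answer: -420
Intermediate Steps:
f(k) = k**2 + 8*k (f(k) = (k**2 + 7*k) + k = k**2 + 8*k)
f(2)*(-17 - 4) = (2*(8 + 2))*(-17 - 4) = (2*10)*(-21) = 20*(-21) = -420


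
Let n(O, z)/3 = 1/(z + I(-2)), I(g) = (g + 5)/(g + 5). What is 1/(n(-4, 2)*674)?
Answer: 1/674 ≈ 0.0014837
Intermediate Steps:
I(g) = 1 (I(g) = (5 + g)/(5 + g) = 1)
n(O, z) = 3/(1 + z) (n(O, z) = 3/(z + 1) = 3/(1 + z))
1/(n(-4, 2)*674) = 1/((3/(1 + 2))*674) = 1/((3/3)*674) = 1/((3*(⅓))*674) = 1/(1*674) = 1/674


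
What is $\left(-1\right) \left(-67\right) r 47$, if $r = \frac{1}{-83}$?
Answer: $- \frac{3149}{83} \approx -37.94$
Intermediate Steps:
$r = - \frac{1}{83} \approx -0.012048$
$\left(-1\right) \left(-67\right) r 47 = \left(-1\right) \left(-67\right) \left(- \frac{1}{83}\right) 47 = 67 \left(- \frac{1}{83}\right) 47 = \left(- \frac{67}{83}\right) 47 = - \frac{3149}{83}$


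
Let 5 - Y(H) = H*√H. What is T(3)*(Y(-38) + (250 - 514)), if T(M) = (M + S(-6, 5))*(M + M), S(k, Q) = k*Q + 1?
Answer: 40404 - 5928*I*√38 ≈ 40404.0 - 36543.0*I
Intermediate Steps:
Y(H) = 5 - H^(3/2) (Y(H) = 5 - H*√H = 5 - H^(3/2))
S(k, Q) = 1 + Q*k (S(k, Q) = Q*k + 1 = 1 + Q*k)
T(M) = 2*M*(-29 + M) (T(M) = (M + (1 + 5*(-6)))*(M + M) = (M + (1 - 30))*(2*M) = (M - 29)*(2*M) = (-29 + M)*(2*M) = 2*M*(-29 + M))
T(3)*(Y(-38) + (250 - 514)) = (2*3*(-29 + 3))*((5 - (-38)^(3/2)) + (250 - 514)) = (2*3*(-26))*((5 - (-38)*I*√38) - 264) = -156*((5 + 38*I*√38) - 264) = -156*(-259 + 38*I*√38) = 40404 - 5928*I*√38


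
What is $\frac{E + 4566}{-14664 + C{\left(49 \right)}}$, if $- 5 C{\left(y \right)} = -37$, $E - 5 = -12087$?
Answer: $\frac{37580}{73283} \approx 0.51281$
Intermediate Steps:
$E = -12082$ ($E = 5 - 12087 = -12082$)
$C{\left(y \right)} = \frac{37}{5}$ ($C{\left(y \right)} = \left(- \frac{1}{5}\right) \left(-37\right) = \frac{37}{5}$)
$\frac{E + 4566}{-14664 + C{\left(49 \right)}} = \frac{-12082 + 4566}{-14664 + \frac{37}{5}} = - \frac{7516}{- \frac{73283}{5}} = \left(-7516\right) \left(- \frac{5}{73283}\right) = \frac{37580}{73283}$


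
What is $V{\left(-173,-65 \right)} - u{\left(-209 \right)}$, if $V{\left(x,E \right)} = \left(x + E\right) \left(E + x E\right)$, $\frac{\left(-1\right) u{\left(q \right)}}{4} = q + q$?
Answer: $-2662512$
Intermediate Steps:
$u{\left(q \right)} = - 8 q$ ($u{\left(q \right)} = - 4 \left(q + q\right) = - 4 \cdot 2 q = - 8 q$)
$V{\left(x,E \right)} = \left(E + x\right) \left(E + E x\right)$
$V{\left(-173,-65 \right)} - u{\left(-209 \right)} = - 65 \left(-65 - 173 + \left(-173\right)^{2} - -11245\right) - \left(-8\right) \left(-209\right) = - 65 \left(-65 - 173 + 29929 + 11245\right) - 1672 = \left(-65\right) 40936 - 1672 = -2660840 - 1672 = -2662512$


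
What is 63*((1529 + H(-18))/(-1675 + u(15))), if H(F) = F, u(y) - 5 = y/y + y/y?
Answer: -31731/556 ≈ -57.070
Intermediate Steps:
u(y) = 7 (u(y) = 5 + (y/y + y/y) = 5 + (1 + 1) = 5 + 2 = 7)
63*((1529 + H(-18))/(-1675 + u(15))) = 63*((1529 - 18)/(-1675 + 7)) = 63*(1511/(-1668)) = 63*(1511*(-1/1668)) = 63*(-1511/1668) = -31731/556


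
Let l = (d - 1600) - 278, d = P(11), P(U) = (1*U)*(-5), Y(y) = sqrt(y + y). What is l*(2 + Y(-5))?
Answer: -3866 - 1933*I*sqrt(10) ≈ -3866.0 - 6112.7*I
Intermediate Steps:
Y(y) = sqrt(2)*sqrt(y) (Y(y) = sqrt(2*y) = sqrt(2)*sqrt(y))
P(U) = -5*U (P(U) = U*(-5) = -5*U)
d = -55 (d = -5*11 = -55)
l = -1933 (l = (-55 - 1600) - 278 = -1655 - 278 = -1933)
l*(2 + Y(-5)) = -1933*(2 + sqrt(2)*sqrt(-5)) = -1933*(2 + sqrt(2)*(I*sqrt(5))) = -1933*(2 + I*sqrt(10)) = -3866 - 1933*I*sqrt(10)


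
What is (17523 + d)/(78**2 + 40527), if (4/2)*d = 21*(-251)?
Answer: 9925/31074 ≈ 0.31940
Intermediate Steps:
d = -5271/2 (d = (21*(-251))/2 = (1/2)*(-5271) = -5271/2 ≈ -2635.5)
(17523 + d)/(78**2 + 40527) = (17523 - 5271/2)/(78**2 + 40527) = 29775/(2*(6084 + 40527)) = (29775/2)/46611 = (29775/2)*(1/46611) = 9925/31074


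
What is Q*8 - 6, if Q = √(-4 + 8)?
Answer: 10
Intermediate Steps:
Q = 2 (Q = √4 = 2)
Q*8 - 6 = 2*8 - 6 = 16 - 6 = 10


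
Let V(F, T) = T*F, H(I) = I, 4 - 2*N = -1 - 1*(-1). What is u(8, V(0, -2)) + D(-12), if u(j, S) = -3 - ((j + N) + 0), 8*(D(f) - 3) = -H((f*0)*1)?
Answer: -10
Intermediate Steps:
N = 2 (N = 2 - (-1 - 1*(-1))/2 = 2 - (-1 + 1)/2 = 2 - ½*0 = 2 + 0 = 2)
V(F, T) = F*T
D(f) = 3 (D(f) = 3 + (-f*0)/8 = 3 + (-0)/8 = 3 + (-1*0)/8 = 3 + (⅛)*0 = 3 + 0 = 3)
u(j, S) = -5 - j (u(j, S) = -3 - ((j + 2) + 0) = -3 - ((2 + j) + 0) = -3 - (2 + j) = -3 + (-2 - j) = -5 - j)
u(8, V(0, -2)) + D(-12) = (-5 - 1*8) + 3 = (-5 - 8) + 3 = -13 + 3 = -10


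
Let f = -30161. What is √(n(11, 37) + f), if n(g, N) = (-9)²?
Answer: 8*I*√470 ≈ 173.44*I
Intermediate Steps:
n(g, N) = 81
√(n(11, 37) + f) = √(81 - 30161) = √(-30080) = 8*I*√470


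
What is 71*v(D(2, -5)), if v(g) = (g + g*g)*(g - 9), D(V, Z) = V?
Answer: -2982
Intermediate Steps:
v(g) = (-9 + g)*(g + g²) (v(g) = (g + g²)*(-9 + g) = (-9 + g)*(g + g²))
71*v(D(2, -5)) = 71*(2*(-9 + 2² - 8*2)) = 71*(2*(-9 + 4 - 16)) = 71*(2*(-21)) = 71*(-42) = -2982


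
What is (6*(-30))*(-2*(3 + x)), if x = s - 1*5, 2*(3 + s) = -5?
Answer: -2700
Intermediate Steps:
s = -11/2 (s = -3 + (1/2)*(-5) = -3 - 5/2 = -11/2 ≈ -5.5000)
x = -21/2 (x = -11/2 - 1*5 = -11/2 - 5 = -21/2 ≈ -10.500)
(6*(-30))*(-2*(3 + x)) = (6*(-30))*(-2*(3 - 21/2)) = -(-360)*(-15)/2 = -180*15 = -2700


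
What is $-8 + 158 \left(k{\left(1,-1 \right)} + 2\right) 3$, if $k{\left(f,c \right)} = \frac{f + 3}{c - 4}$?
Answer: $\frac{2804}{5} \approx 560.8$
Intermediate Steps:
$k{\left(f,c \right)} = \frac{3 + f}{-4 + c}$
$-8 + 158 \left(k{\left(1,-1 \right)} + 2\right) 3 = -8 + 158 \left(\frac{3 + 1}{-4 - 1} + 2\right) 3 = -8 + 158 \left(\frac{1}{-5} \cdot 4 + 2\right) 3 = -8 + 158 \left(\left(- \frac{1}{5}\right) 4 + 2\right) 3 = -8 + 158 \left(- \frac{4}{5} + 2\right) 3 = -8 + 158 \cdot \frac{6}{5} \cdot 3 = -8 + 158 \cdot \frac{18}{5} = -8 + \frac{2844}{5} = \frac{2804}{5}$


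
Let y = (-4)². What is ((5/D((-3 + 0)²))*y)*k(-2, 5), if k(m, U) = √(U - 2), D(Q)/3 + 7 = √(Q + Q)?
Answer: -560*√3/93 - 80*√6/31 ≈ -16.751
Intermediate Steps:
D(Q) = -21 + 3*√2*√Q (D(Q) = -21 + 3*√(Q + Q) = -21 + 3*√(2*Q) = -21 + 3*(√2*√Q) = -21 + 3*√2*√Q)
k(m, U) = √(-2 + U)
y = 16
((5/D((-3 + 0)²))*y)*k(-2, 5) = ((5/(-21 + 3*√2*√((-3 + 0)²)))*16)*√(-2 + 5) = ((5/(-21 + 3*√2*√((-3)²)))*16)*√3 = ((5/(-21 + 3*√2*√9))*16)*√3 = ((5/(-21 + 3*√2*3))*16)*√3 = ((5/(-21 + 9*√2))*16)*√3 = (80/(-21 + 9*√2))*√3 = 80*√3/(-21 + 9*√2)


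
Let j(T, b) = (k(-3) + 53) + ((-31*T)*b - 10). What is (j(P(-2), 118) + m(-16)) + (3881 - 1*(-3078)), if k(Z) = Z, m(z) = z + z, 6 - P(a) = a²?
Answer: -349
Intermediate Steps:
P(a) = 6 - a²
m(z) = 2*z
j(T, b) = 40 - 31*T*b (j(T, b) = (-3 + 53) + ((-31*T)*b - 10) = 50 + (-31*T*b - 10) = 50 + (-10 - 31*T*b) = 40 - 31*T*b)
(j(P(-2), 118) + m(-16)) + (3881 - 1*(-3078)) = ((40 - 31*(6 - 1*(-2)²)*118) + 2*(-16)) + (3881 - 1*(-3078)) = ((40 - 31*(6 - 1*4)*118) - 32) + (3881 + 3078) = ((40 - 31*(6 - 4)*118) - 32) + 6959 = ((40 - 31*2*118) - 32) + 6959 = ((40 - 7316) - 32) + 6959 = (-7276 - 32) + 6959 = -7308 + 6959 = -349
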